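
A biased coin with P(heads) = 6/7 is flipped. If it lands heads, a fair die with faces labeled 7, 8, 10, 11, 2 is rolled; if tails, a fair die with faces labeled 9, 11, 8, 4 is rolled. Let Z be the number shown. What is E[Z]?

268/35

E[Z | heads] = (7+8+10+11+2)/5 = 38/5.
E[Z | tails] = (9+11+8+4)/4 = 8.
E[Z] = (6/7)·(38/5) + (1/7)·(8) = 268/35.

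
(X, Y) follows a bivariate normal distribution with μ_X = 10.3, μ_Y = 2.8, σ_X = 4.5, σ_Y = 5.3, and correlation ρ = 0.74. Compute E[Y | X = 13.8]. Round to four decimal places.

For a bivariate normal, E[Y | X=x] = μ_Y + ρ·(σ_Y/σ_X)·(x − μ_X).
E[Y | X=13.8] = 2.8 + (0.74)·(5.3/4.5)·(13.8 − (10.3)) = 2.8 + (0.871556)·(3.5) = 5.8504.

5.8504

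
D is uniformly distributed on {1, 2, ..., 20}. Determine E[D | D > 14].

Given D > 14, D is equally likely to be any of {15, 16, 17, 18, 19, 20}.
E[D | D > 14] = (15 + 16 + 17 + 18 + 19 + 20) / 6 = 35/2.

35/2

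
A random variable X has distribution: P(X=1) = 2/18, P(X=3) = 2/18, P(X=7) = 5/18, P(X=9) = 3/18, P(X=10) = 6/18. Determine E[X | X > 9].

P(X > 9) = 1/3.
Σ over the event: 10·1/3 = 10/3.
E[X | X > 9] = (10/3) / (1/3) = 10.

10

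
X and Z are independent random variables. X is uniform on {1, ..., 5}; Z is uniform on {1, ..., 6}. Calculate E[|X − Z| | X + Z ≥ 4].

53/27

P(X + Z ≥ 4) = 9/10.
Summing |X−Z|·P(x,y) over outcomes with X + Z ≥ 4 gives 53/30.
E[|X − Z| | X + Z ≥ 4] = (53/30) / (9/10) = 53/27.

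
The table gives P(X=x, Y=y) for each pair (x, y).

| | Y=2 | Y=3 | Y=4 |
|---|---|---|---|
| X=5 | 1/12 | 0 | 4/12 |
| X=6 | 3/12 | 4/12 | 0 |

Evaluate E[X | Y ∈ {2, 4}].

43/8

P(Y ∈ {2, 4}) = 2/3.
Summing X·P(X=x,Y=y) over the conditioning event gives 43/12.
E[X | Y ∈ {2, 4}] = (43/12) / (2/3) = 43/8.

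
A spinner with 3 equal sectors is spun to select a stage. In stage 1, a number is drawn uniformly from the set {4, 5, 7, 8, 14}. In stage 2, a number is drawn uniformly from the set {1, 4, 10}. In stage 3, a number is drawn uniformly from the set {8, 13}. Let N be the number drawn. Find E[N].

77/10

E[N | stage 1] = (4+5+7+8+14)/5 = 38/5.
E[N | stage 2] = (1+4+10)/3 = 5.
E[N | stage 3] = (8+13)/2 = 21/2.
By the law of total expectation,
E[N] = (1/3)·(38/5) + (1/3)·(5) + (1/3)·(21/2) = 77/10.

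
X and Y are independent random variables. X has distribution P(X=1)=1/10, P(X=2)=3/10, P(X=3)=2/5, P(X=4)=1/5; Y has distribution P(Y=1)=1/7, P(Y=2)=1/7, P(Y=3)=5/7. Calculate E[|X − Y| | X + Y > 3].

P(X + Y > 3) = 13/14.
Summing |X−Y|·P(x,y) over outcomes with X + Y > 3 gives 57/70.
E[|X − Y| | X + Y > 3] = (57/70) / (13/14) = 57/65.

57/65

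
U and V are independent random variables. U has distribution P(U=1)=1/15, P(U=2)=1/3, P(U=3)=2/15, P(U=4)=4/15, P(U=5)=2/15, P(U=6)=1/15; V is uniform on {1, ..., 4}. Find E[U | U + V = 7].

38/9

P(U + V = 7) = 3/20.
Summing U·P(x,y) over outcomes with U + V = 7 gives 19/30.
E[U | U + V = 7] = (19/30) / (3/20) = 38/9.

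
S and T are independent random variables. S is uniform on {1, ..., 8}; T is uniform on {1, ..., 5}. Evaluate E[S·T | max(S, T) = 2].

8/3

P(max(S, T) = 2) = 3/40.
Summing ST·P(x,y) over outcomes with max(S, T) = 2 gives 1/5.
E[S·T | max(S, T) = 2] = (1/5) / (3/40) = 8/3.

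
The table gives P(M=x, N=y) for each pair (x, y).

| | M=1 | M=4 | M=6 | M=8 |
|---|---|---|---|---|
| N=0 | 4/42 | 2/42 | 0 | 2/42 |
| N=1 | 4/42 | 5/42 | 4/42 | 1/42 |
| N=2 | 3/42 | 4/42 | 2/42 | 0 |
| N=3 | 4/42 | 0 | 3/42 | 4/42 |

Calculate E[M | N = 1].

4

P(N = 1) = 1/3.
Summing M·P(M=x,N=y) over the conditioning event gives 4/3.
E[M | N = 1] = (4/3) / (1/3) = 4.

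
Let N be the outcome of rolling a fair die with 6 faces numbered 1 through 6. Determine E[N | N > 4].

11/2

Given N > 4, N is equally likely to be any of {5, 6}.
E[N | N > 4] = (5 + 6) / 2 = 11/2.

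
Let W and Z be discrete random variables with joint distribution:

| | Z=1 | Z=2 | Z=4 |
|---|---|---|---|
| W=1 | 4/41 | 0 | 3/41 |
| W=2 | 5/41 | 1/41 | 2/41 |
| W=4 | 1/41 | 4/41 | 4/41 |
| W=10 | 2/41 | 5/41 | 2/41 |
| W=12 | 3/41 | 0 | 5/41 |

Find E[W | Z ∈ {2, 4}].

171/26

P(Z ∈ {2, 4}) = 26/41.
Σ W·P over the event = 1·(3/41) + 2·(1/41) + 2·(2/41) + 4·(4/41) + 4·(4/41) + 10·(5/41) + 10·(2/41) + 12·(5/41) = 171/41.
E[W | Z ∈ {2, 4}] = (171/41) / (26/41) = 171/26.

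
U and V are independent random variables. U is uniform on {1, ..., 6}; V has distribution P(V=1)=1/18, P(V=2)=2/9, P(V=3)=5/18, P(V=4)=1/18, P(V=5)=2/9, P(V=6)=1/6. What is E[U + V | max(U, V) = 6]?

103/11

P(max(U, V) = 6) = 11/36.
Summing (U+V)·P(x,y) over outcomes with max(U, V) = 6 gives 103/36.
E[U + V | max(U, V) = 6] = (103/36) / (11/36) = 103/11.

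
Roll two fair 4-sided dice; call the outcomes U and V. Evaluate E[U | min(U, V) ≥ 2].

3

P(min(U, V) ≥ 2) = 9/16.
Summing U·P(x,y) over outcomes with min(U, V) ≥ 2 gives 27/16.
E[U | min(U, V) ≥ 2] = (27/16) / (9/16) = 3.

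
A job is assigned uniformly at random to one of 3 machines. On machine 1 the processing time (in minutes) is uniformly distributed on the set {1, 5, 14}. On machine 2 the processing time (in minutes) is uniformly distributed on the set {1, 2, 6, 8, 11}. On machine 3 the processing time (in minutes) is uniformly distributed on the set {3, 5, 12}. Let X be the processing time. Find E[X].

E[X | machine 1] = (1+5+14)/3 = 20/3.
E[X | machine 2] = (1+2+6+8+11)/5 = 28/5.
E[X | machine 3] = (3+5+12)/3 = 20/3.
By the law of total expectation,
E[X] = (1/3)·(20/3) + (1/3)·(28/5) + (1/3)·(20/3) = 284/45.

284/45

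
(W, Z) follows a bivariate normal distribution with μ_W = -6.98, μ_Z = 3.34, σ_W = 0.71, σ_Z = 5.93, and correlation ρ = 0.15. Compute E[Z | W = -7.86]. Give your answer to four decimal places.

For a bivariate normal, E[Z | W=x] = μ_Z + ρ·(σ_Z/σ_W)·(x − μ_W).
E[Z | W=-7.86] = 3.34 + (0.15)·(5.93/0.71)·(-7.86 − (-6.98)) = 3.34 + (1.2528)·(-0.88) = 2.2375.

2.2375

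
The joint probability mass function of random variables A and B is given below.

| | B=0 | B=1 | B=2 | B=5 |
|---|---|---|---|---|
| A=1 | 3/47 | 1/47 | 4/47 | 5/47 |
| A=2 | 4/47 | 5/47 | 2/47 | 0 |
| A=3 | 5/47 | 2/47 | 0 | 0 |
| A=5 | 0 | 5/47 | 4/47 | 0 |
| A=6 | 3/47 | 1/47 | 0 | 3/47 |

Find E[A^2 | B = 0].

P(B = 0) = 15/47.
Σ A^2·P over the event = 1·(3/47) + 4·(4/47) + 9·(5/47) + 36·(3/47) = 172/47.
E[A^2 | B = 0] = (172/47) / (15/47) = 172/15.

172/15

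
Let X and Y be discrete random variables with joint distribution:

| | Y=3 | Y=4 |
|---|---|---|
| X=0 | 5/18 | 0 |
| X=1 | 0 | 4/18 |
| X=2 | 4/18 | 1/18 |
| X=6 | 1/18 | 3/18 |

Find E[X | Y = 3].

P(Y = 3) = 5/9.
Summing X·P(X=x,Y=y) over the conditioning event gives 7/9.
E[X | Y = 3] = (7/9) / (5/9) = 7/5.

7/5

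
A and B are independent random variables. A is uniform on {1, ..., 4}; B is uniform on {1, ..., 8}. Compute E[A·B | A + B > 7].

P(A + B > 7) = 7/16.
Summing AB·P(x,y) over outcomes with A + B > 7 gives 255/32.
E[A·B | A + B > 7] = (255/32) / (7/16) = 255/14.

255/14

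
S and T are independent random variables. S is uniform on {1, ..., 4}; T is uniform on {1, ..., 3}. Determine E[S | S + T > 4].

10/3

Outcomes with S + T > 4: (2,3), (3,2), (3,3), (4,1), (4,2), (4,3), each with probability 1/12.
E[S | S + T > 4] = (2 + 3 + 3 + 4 + 4 + 4) / 6 = 10/3.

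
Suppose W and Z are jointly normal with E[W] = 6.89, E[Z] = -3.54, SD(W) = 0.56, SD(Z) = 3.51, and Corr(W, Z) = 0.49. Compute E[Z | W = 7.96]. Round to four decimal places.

For a bivariate normal, E[Z | W=x] = μ_Z + ρ·(σ_Z/σ_W)·(x − μ_W).
E[Z | W=7.96] = -3.54 + (0.49)·(3.51/0.56)·(7.96 − (6.89)) = -3.54 + (3.07125)·(1.07) = -0.2538.

-0.2538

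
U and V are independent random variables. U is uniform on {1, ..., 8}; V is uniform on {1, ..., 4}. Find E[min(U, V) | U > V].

P(U > V) = 11/16.
Summing min(U,V)·P(x,y) over outcomes with U > V gives 25/16.
E[min(U, V) | U > V] = (25/16) / (11/16) = 25/11.

25/11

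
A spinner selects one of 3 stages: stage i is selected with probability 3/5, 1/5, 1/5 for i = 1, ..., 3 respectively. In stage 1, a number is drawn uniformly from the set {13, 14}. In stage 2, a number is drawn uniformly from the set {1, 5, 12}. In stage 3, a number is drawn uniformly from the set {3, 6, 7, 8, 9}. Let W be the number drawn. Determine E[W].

531/50

E[W | stage 1] = (13+14)/2 = 27/2.
E[W | stage 2] = (1+5+12)/3 = 6.
E[W | stage 3] = (3+6+7+8+9)/5 = 33/5.
By the law of total expectation,
E[W] = (3/5)·(27/2) + (1/5)·(6) + (1/5)·(33/5) = 531/50.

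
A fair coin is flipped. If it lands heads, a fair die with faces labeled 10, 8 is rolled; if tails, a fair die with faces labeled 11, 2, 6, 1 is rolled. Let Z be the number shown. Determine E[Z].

E[Z | heads] = (10+8)/2 = 9.
E[Z | tails] = (11+2+6+1)/4 = 5.
E[Z] = (1/2)·(9) + (1/2)·(5) = 7.

7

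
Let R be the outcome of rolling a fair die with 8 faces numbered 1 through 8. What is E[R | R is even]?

Given R is even, R is equally likely to be any of {2, 4, 6, 8}.
E[R | R is even] = (2 + 4 + 6 + 8) / 4 = 5.

5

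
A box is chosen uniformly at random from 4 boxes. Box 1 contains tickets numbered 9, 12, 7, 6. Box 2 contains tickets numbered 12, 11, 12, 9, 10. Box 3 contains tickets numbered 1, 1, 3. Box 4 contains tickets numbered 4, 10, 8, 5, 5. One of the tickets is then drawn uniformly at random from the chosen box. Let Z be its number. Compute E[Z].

821/120

E[Z | box 1] = (9+12+7+6)/4 = 17/2.
E[Z | box 2] = (12+11+12+9+10)/5 = 54/5.
E[Z | box 3] = (1+1+3)/3 = 5/3.
E[Z | box 4] = (4+10+8+5+5)/5 = 32/5.
E[Z] = (1/4)·(17/2) + (1/4)·(54/5) + (1/4)·(5/3) + (1/4)·(32/5) = 821/120.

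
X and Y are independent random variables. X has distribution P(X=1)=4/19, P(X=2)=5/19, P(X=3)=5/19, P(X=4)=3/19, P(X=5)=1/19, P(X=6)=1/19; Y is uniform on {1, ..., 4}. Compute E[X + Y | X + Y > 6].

23/3

P(X + Y > 6) = 9/38.
Summing (X+Y)·P(x,y) over outcomes with X + Y > 6 gives 69/38.
E[X + Y | X + Y > 6] = (69/38) / (9/38) = 23/3.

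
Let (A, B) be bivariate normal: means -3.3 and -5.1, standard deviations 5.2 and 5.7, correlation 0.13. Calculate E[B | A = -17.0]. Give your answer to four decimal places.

For a bivariate normal, E[B | A=x] = μ_B + ρ·(σ_B/σ_A)·(x − μ_A).
E[B | A=-17.0] = -5.1 + (0.13)·(5.7/5.2)·(-17.0 − (-3.3)) = -5.1 + (0.1425)·(-13.7) = -7.0523.

-7.0523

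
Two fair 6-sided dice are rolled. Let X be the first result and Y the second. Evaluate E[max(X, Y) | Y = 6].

6

Outcomes with Y = 6: (1,6), (2,6), (3,6), (4,6), (5,6), (6,6), each with probability 1/36.
E[max(X, Y) | Y = 6] = (6 + 6 + 6 + 6 + 6 + 6) / 6 = 6.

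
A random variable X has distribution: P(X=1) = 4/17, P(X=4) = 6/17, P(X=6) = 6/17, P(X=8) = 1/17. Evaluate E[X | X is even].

68/13

P(X is even) = 13/17.
Σ over the event: 4·6/17 + 6·6/17 + 8·1/17 = 4.
E[X | X is even] = (4) / (13/17) = 68/13.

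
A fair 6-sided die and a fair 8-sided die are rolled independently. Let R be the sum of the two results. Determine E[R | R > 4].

P(R > 4) = 7/8.
E[R | R > 4] = (91/12) / (7/8) = 26/3.

26/3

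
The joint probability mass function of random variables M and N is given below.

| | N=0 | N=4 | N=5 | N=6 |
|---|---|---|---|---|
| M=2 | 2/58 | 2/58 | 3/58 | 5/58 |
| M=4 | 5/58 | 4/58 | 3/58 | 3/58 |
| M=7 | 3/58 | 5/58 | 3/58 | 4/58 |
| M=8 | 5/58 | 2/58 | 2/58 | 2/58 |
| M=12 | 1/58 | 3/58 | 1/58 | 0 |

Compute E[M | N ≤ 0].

97/16

P(N ≤ 0) = 8/29.
Σ M·P over the event = 2·(2/58) + 4·(5/58) + 7·(3/58) + 8·(5/58) + 12·(1/58) = 97/58.
E[M | N ≤ 0] = (97/58) / (8/29) = 97/16.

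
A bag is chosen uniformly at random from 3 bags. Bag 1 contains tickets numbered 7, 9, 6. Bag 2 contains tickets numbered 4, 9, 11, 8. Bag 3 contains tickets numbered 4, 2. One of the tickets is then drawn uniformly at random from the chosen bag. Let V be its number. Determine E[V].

E[V | bag 1] = (7+9+6)/3 = 22/3.
E[V | bag 2] = (4+9+11+8)/4 = 8.
E[V | bag 3] = (4+2)/2 = 3.
E[V] = (1/3)·(22/3) + (1/3)·(8) + (1/3)·(3) = 55/9.

55/9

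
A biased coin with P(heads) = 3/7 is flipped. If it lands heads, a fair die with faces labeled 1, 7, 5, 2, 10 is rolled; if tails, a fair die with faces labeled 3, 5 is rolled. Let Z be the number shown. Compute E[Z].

31/7

E[Z | heads] = (1+7+5+2+10)/5 = 5.
E[Z | tails] = (3+5)/2 = 4.
E[Z] = (3/7)·(5) + (4/7)·(4) = 31/7.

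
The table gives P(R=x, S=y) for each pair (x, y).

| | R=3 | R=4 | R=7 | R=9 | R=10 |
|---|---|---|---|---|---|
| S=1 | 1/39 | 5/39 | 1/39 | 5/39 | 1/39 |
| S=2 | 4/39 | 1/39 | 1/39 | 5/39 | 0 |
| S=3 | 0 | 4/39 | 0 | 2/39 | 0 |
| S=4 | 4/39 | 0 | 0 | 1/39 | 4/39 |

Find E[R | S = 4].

61/9

P(S = 4) = 3/13.
Summing R·P(R=x,S=y) over the conditioning event gives 61/39.
E[R | S = 4] = (61/39) / (3/13) = 61/9.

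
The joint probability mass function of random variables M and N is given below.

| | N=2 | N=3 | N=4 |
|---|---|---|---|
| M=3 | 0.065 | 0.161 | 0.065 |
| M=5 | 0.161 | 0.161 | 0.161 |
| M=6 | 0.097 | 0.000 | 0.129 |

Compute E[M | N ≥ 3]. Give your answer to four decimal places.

4.5229

P(N ≥ 3) = 0.677.
Σ M·P over the event = 3·(0.161) + 3·(0.065) + 5·(0.161) + 5·(0.161) + 6·(0.129) = 3.062.
E[M | N ≥ 3] = (3.062) / (0.677) = 4.5229.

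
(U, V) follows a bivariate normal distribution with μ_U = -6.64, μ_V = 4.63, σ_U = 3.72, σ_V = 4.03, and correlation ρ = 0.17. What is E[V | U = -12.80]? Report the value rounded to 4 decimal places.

3.4955

E[V | U=x] = μ_V + ρ(σ_V/σ_U)(x − μ_U) for jointly normal variables.
E[V | U=-12.80] = 4.63 + (0.17)·(4.03/3.72)·(-12.80 − (-6.64)) = 4.63 + (0.18417)·(-6.16) = 3.4955.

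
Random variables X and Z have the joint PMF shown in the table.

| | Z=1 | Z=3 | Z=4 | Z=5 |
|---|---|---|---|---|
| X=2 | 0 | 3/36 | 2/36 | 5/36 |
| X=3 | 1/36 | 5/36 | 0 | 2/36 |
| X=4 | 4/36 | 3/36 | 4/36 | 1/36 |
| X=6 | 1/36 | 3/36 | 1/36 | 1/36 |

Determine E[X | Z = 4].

P(Z = 4) = 7/36.
Σ X·P over the event = 2·(2/36) + 4·(4/36) + 6·(1/36) = 13/18.
E[X | Z = 4] = (13/18) / (7/36) = 26/7.

26/7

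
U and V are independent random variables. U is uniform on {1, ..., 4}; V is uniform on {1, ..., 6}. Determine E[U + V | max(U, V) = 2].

10/3

Outcomes with max(U, V) = 2: (1,2), (2,1), (2,2), each with probability 1/24.
E[U + V | max(U, V) = 2] = (3 + 3 + 4) / 3 = 10/3.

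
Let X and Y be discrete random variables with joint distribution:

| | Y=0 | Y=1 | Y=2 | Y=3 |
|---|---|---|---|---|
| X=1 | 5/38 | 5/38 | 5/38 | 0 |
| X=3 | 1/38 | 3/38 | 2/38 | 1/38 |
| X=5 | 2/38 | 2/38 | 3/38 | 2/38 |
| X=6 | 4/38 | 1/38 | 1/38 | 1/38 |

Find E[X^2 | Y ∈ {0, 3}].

P(Y ∈ {0, 3}) = 8/19.
Summing X^2·P(X=x,Y=y) over the conditioning event gives 303/38.
E[X^2 | Y ∈ {0, 3}] = (303/38) / (8/19) = 303/16.

303/16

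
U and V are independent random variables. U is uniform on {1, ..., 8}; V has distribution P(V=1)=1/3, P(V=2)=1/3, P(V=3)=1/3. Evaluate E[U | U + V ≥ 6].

89/15

P(U + V ≥ 6) = 5/8.
Summing U·P(x,y) over outcomes with U + V ≥ 6 gives 89/24.
E[U | U + V ≥ 6] = (89/24) / (5/8) = 89/15.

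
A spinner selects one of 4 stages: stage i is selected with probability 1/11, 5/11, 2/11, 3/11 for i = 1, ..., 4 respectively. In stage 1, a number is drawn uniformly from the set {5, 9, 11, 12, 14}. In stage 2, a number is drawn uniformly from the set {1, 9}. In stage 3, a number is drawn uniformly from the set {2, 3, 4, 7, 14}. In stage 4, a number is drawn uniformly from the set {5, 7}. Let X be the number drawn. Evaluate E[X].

E[X | stage 1] = (5+9+11+12+14)/5 = 51/5.
E[X | stage 2] = (1+9)/2 = 5.
E[X | stage 3] = (2+3+4+7+14)/5 = 6.
E[X | stage 4] = (5+7)/2 = 6.
By the law of total expectation,
E[X] = (1/11)·(51/5) + (5/11)·(5) + (2/11)·(6) + (3/11)·(6) = 326/55.

326/55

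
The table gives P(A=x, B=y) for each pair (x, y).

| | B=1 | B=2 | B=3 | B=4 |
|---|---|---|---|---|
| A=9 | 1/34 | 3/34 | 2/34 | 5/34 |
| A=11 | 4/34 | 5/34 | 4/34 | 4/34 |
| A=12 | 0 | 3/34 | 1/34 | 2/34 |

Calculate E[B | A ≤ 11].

P(A ≤ 11) = 14/17.
Σ B·P over the event = 1·(1/34) + 2·(3/34) + 3·(2/34) + 4·(5/34) + 1·(4/34) + 2·(5/34) + 3·(4/34) + 4·(4/34) = 75/34.
E[B | A ≤ 11] = (75/34) / (14/17) = 75/28.

75/28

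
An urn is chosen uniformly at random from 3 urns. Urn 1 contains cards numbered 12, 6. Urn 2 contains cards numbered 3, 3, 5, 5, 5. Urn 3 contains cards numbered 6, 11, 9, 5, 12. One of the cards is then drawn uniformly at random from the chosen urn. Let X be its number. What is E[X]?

109/15

E[X | urn 1] = (12+6)/2 = 9.
E[X | urn 2] = (3+3+5+5+5)/5 = 21/5.
E[X | urn 3] = (6+11+9+5+12)/5 = 43/5.
By the law of total expectation,
E[X] = (1/3)·(9) + (1/3)·(21/5) + (1/3)·(43/5) = 109/15.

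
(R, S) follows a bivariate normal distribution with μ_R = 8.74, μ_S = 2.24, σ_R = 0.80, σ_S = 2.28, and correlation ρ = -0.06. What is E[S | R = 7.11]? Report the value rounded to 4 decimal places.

For a bivariate normal, E[S | R=x] = μ_S + ρ·(σ_S/σ_R)·(x − μ_R).
E[S | R=7.11] = 2.24 + (-0.06)·(2.28/0.80)·(7.11 − (8.74)) = 2.24 + (-0.171)·(-1.63) = 2.5187.

2.5187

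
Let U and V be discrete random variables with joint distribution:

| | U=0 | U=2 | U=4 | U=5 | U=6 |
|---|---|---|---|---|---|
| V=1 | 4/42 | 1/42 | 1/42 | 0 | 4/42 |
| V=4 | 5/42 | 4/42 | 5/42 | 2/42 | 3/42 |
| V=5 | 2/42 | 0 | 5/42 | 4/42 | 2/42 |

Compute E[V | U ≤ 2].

51/16

P(U ≤ 2) = 8/21.
Σ V·P over the event = 1·(4/42) + 4·(5/42) + 5·(2/42) + 1·(1/42) + 4·(4/42) = 17/14.
E[V | U ≤ 2] = (17/14) / (8/21) = 51/16.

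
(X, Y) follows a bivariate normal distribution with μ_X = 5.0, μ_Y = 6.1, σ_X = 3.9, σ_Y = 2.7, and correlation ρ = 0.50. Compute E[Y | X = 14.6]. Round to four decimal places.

The regression of Y on X has slope ρ·σ_Y/σ_X and passes through (μ_X, μ_Y).
E[Y | X=14.6] = 6.1 + (0.50)·(2.7/3.9)·(14.6 − (5.0)) = 6.1 + (0.346154)·(9.6) = 9.4231.

9.4231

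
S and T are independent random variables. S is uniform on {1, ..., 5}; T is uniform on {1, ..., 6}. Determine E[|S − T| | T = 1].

P(T = 1) = 1/6.
Summing |S−T|·P(x,y) over outcomes with T = 1 gives 1/3.
E[|S − T| | T = 1] = (1/3) / (1/6) = 2.

2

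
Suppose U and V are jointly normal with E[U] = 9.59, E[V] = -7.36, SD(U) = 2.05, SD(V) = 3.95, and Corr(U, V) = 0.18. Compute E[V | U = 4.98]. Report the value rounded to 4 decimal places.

E[V | U=x] = μ_V + ρ(σ_V/σ_U)(x − μ_U) for jointly normal variables.
E[V | U=4.98] = -7.36 + (0.18)·(3.95/2.05)·(4.98 − (9.59)) = -7.36 + (0.34683)·(-4.61) = -8.9589.

-8.9589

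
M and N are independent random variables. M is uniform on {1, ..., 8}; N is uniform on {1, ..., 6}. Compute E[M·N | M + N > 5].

721/38

P(M + N > 5) = 19/24.
Summing MN·P(x,y) over outcomes with M + N > 5 gives 721/48.
E[M·N | M + N > 5] = (721/48) / (19/24) = 721/38.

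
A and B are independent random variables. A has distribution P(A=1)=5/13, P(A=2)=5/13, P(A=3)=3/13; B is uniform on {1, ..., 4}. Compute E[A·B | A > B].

P(A > B) = 11/52.
Summing AB·P(x,y) over outcomes with A > B gives 37/52.
E[A·B | A > B] = (37/52) / (11/52) = 37/11.

37/11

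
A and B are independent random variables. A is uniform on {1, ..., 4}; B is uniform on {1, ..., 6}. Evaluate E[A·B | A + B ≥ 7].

29/2

Outcomes with A + B ≥ 7: (1,6), (2,5), (2,6), (3,4), (3,5), (3,6), (4,3), (4,4), (4,5), (4,6), each with probability 1/24.
E[A·B | A + B ≥ 7] = (6 + 10 + 12 + 12 + 15 + 18 + 12 + 16 + 20 + 24) / 10 = 29/2.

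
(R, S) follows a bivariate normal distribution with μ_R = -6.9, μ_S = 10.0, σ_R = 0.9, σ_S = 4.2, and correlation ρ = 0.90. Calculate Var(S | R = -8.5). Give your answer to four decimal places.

3.3516

Var(S | R=x) = (1 − ρ²)·σ_S².
Var(S | R=-8.5) = (4.2)²·(1 − (0.90)²) = 17.64·0.19 = 3.3516.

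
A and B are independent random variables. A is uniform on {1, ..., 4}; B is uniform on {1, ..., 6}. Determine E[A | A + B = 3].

Outcomes with A + B = 3: (1,2), (2,1), each with probability 1/24.
E[A | A + B = 3] = (1 + 2) / 2 = 3/2.

3/2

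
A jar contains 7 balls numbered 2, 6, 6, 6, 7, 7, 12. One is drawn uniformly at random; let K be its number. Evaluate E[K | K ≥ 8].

12

P(K ≥ 8) = 1/7.
Σ over the event: 12·1/7 = 12/7.
E[K | K ≥ 8] = (12/7) / (1/7) = 12.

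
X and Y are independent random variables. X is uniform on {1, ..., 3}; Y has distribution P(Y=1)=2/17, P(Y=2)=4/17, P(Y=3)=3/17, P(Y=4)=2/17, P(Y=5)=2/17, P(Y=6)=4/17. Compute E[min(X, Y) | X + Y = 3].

P(X + Y = 3) = 2/17.
Summing min(X,Y)·P(x,y) over outcomes with X + Y = 3 gives 2/17.
E[min(X, Y) | X + Y = 3] = (2/17) / (2/17) = 1.

1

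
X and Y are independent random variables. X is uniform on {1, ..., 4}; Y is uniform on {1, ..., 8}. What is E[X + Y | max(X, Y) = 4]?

44/7

P(max(X, Y) = 4) = 7/32.
Summing (X+Y)·P(x,y) over outcomes with max(X, Y) = 4 gives 11/8.
E[X + Y | max(X, Y) = 4] = (11/8) / (7/32) = 44/7.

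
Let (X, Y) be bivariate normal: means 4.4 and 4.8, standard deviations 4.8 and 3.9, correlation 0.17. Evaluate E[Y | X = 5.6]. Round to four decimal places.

4.9658

For a bivariate normal, E[Y | X=x] = μ_Y + ρ·(σ_Y/σ_X)·(x − μ_X).
E[Y | X=5.6] = 4.8 + (0.17)·(3.9/4.8)·(5.6 − (4.4)) = 4.8 + (0.138125)·(1.2) = 4.9658.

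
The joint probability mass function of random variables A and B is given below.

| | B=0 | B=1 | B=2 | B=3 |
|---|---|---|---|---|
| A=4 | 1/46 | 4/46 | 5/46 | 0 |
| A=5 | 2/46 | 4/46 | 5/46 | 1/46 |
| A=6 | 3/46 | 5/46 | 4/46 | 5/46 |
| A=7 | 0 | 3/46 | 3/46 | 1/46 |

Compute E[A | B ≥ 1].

219/40

P(B ≥ 1) = 20/23.
Summing A·P(A=x,B=y) over the conditioning event gives 219/46.
E[A | B ≥ 1] = (219/46) / (20/23) = 219/40.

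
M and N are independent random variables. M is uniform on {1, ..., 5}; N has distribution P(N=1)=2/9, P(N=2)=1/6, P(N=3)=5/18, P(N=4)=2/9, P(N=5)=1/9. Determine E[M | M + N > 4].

232/67

P(M + N > 4) = 67/90.
Summing M·P(x,y) over outcomes with M + N > 4 gives 116/45.
E[M | M + N > 4] = (116/45) / (67/90) = 232/67.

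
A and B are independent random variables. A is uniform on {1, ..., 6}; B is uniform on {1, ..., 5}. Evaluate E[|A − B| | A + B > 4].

49/24

P(A + B > 4) = 4/5.
Summing |A−B|·P(x,y) over outcomes with A + B > 4 gives 49/30.
E[|A − B| | A + B > 4] = (49/30) / (4/5) = 49/24.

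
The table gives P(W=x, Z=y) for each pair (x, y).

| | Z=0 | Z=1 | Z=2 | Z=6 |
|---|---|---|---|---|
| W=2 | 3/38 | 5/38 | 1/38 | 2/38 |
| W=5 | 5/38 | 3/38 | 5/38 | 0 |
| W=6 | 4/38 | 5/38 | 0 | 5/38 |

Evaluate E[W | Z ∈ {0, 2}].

41/9

P(Z ∈ {0, 2}) = 9/19.
Σ W·P over the event = 2·(3/38) + 2·(1/38) + 5·(5/38) + 5·(5/38) + 6·(4/38) = 41/19.
E[W | Z ∈ {0, 2}] = (41/19) / (9/19) = 41/9.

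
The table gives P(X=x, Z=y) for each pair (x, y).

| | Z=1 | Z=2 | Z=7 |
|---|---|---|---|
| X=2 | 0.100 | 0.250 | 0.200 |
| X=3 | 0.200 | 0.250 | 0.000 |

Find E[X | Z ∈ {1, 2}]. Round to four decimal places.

2.5625

P(Z ∈ {1, 2}) = 0.800.
Σ X·P over the event = 2·(0.100) + 2·(0.250) + 3·(0.200) + 3·(0.250) = 2.050.
E[X | Z ∈ {1, 2}] = (2.050) / (0.800) = 2.5625.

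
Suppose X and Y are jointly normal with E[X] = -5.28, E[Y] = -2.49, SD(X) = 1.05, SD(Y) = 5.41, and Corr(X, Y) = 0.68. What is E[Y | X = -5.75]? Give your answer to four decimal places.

-4.1367

The regression of Y on X has slope ρ·σ_Y/σ_X and passes through (μ_X, μ_Y).
E[Y | X=-5.75] = -2.49 + (0.68)·(5.41/1.05)·(-5.75 − (-5.28)) = -2.49 + (3.5036)·(-0.47) = -4.1367.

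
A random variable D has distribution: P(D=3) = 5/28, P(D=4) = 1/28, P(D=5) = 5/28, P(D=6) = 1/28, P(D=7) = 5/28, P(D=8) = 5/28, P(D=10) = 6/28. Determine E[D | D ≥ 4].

P(D ≥ 4) = 23/28.
Σ over the event: 4·1/28 + 5·5/28 + 6·1/28 + 7·5/28 + 8·5/28 + 10·3/14 = 85/14.
E[D | D ≥ 4] = (85/14) / (23/28) = 170/23.

170/23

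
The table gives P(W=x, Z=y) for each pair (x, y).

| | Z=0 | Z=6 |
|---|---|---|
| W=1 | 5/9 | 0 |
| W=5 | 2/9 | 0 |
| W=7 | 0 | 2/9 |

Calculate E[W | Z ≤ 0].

P(Z ≤ 0) = 7/9.
Σ W·P over the event = 1·(5/9) + 5·(2/9) = 5/3.
E[W | Z ≤ 0] = (5/3) / (7/9) = 15/7.

15/7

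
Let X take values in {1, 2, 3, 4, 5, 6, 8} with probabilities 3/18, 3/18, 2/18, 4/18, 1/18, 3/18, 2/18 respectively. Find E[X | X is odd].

7/3

P(X is odd) = 1/3.
Σ over the event: 1·1/6 + 3·1/9 + 5·1/18 = 7/9.
E[X | X is odd] = (7/9) / (1/3) = 7/3.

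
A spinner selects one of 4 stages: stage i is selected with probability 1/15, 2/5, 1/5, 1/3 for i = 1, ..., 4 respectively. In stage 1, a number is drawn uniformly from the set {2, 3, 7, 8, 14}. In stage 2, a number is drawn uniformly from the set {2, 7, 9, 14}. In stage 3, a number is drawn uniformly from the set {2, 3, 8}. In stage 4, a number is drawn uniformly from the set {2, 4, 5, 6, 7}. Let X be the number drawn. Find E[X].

E[X | stage 1] = (2+3+7+8+14)/5 = 34/5.
E[X | stage 2] = (2+7+9+14)/4 = 8.
E[X | stage 3] = (2+3+8)/3 = 13/3.
E[X | stage 4] = (2+4+5+6+7)/5 = 24/5.
E[X] = (1/15)·(34/5) + (2/5)·(8) + (1/5)·(13/3) + (1/3)·(24/5) = 153/25.

153/25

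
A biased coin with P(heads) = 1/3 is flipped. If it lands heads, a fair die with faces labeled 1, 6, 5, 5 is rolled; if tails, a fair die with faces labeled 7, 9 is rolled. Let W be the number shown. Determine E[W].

E[W | heads] = (1+6+5+5)/4 = 17/4.
E[W | tails] = (7+9)/2 = 8.
By the law of total expectation,
E[W] = (1/3)·(17/4) + (2/3)·(8) = 27/4.

27/4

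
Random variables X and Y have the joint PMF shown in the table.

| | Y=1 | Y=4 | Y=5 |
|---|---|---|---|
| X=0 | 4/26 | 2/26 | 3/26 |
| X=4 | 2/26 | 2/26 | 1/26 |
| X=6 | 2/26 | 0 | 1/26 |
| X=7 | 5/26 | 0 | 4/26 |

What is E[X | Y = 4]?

P(Y = 4) = 2/13.
Summing X·P(X=x,Y=y) over the conditioning event gives 4/13.
E[X | Y = 4] = (4/13) / (2/13) = 2.

2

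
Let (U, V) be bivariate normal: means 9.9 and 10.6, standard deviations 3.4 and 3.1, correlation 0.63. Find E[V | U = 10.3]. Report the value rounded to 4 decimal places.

For a bivariate normal, E[V | U=x] = μ_V + ρ·(σ_V/σ_U)·(x − μ_U).
E[V | U=10.3] = 10.6 + (0.63)·(3.1/3.4)·(10.3 − (9.9)) = 10.6 + (0.57441)·(0.4) = 10.8298.

10.8298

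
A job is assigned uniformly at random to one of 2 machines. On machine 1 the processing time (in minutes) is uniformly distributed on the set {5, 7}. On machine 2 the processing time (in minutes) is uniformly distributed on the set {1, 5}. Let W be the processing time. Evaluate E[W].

E[W | machine 1] = (5+7)/2 = 6.
E[W | machine 2] = (1+5)/2 = 3.
E[W] = (1/2)·(6) + (1/2)·(3) = 9/2.

9/2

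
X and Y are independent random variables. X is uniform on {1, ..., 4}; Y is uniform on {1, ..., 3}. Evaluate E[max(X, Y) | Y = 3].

13/4

P(Y = 3) = 1/3.
Summing max(X,Y)·P(x,y) over outcomes with Y = 3 gives 13/12.
E[max(X, Y) | Y = 3] = (13/12) / (1/3) = 13/4.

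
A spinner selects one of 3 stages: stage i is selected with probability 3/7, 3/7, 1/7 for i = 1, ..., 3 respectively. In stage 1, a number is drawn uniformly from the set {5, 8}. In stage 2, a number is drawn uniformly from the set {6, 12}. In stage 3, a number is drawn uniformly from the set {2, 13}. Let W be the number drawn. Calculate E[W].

54/7

E[W | stage 1] = (5+8)/2 = 13/2.
E[W | stage 2] = (6+12)/2 = 9.
E[W | stage 3] = (2+13)/2 = 15/2.
By the law of total expectation,
E[W] = (3/7)·(13/2) + (3/7)·(9) + (1/7)·(15/2) = 54/7.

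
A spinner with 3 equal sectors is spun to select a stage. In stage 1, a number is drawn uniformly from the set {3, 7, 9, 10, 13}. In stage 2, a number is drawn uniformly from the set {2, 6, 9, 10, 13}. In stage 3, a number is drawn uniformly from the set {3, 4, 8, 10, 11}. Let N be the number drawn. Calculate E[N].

E[N | stage 1] = (3+7+9+10+13)/5 = 42/5.
E[N | stage 2] = (2+6+9+10+13)/5 = 8.
E[N | stage 3] = (3+4+8+10+11)/5 = 36/5.
E[N] = (1/3)·(42/5) + (1/3)·(8) + (1/3)·(36/5) = 118/15.

118/15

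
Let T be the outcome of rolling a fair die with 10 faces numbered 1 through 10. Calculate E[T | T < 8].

4

Given T < 8, T is equally likely to be any of {1, 2, 3, 4, 5, 6, 7}.
E[T | T < 8] = (1 + 2 + 3 + 4 + 5 + 6 + 7) / 7 = 4.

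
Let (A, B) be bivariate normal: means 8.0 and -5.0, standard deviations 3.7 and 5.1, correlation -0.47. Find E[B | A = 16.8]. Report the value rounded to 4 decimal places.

The regression of B on A has slope ρ·σ_B/σ_A and passes through (μ_A, μ_B).
E[B | A=16.8] = -5.0 + (-0.47)·(5.1/3.7)·(16.8 − (8.0)) = -5.0 + (-0.64784)·(8.8) = -10.7010.

-10.7010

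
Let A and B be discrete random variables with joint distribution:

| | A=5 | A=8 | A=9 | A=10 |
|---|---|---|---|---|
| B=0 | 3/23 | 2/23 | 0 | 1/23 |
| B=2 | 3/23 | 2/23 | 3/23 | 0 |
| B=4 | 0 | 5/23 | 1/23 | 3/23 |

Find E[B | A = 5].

P(A = 5) = 6/23.
Σ B·P over the event = 0·(3/23) + 2·(3/23) = 6/23.
E[B | A = 5] = (6/23) / (6/23) = 1.

1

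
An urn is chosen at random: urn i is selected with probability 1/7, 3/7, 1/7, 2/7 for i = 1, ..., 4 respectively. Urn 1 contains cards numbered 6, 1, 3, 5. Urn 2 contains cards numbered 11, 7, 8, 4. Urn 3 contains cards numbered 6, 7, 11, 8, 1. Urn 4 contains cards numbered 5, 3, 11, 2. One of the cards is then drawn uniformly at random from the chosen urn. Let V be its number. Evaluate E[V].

E[V | urn 1] = (6+1+3+5)/4 = 15/4.
E[V | urn 2] = (11+7+8+4)/4 = 15/2.
E[V | urn 3] = (6+7+11+8+1)/5 = 33/5.
E[V | urn 4] = (5+3+11+2)/4 = 21/4.
E[V] = (1/7)·(15/4) + (3/7)·(15/2) + (1/7)·(33/5) + (2/7)·(21/4) = 867/140.

867/140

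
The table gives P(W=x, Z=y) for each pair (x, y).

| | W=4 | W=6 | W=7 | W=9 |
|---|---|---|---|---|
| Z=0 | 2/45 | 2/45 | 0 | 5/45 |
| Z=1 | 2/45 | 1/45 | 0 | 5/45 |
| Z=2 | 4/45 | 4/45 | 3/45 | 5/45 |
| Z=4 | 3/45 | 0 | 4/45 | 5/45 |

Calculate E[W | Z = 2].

53/8

P(Z = 2) = 16/45.
Σ W·P over the event = 4·(4/45) + 6·(4/45) + 7·(3/45) + 9·(5/45) = 106/45.
E[W | Z = 2] = (106/45) / (16/45) = 53/8.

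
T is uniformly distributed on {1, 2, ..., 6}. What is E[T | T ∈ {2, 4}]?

3

P(T ∈ {2, 4}) = 1/3.
Σ over the event: 2·1/6 + 4·1/6 = 1.
E[T | T ∈ {2, 4}] = (1) / (1/3) = 3.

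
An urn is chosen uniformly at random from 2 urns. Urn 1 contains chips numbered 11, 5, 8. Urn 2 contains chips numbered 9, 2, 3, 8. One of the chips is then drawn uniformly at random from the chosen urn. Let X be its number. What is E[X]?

E[X | urn 1] = (11+5+8)/3 = 8.
E[X | urn 2] = (9+2+3+8)/4 = 11/2.
By the law of total expectation,
E[X] = (1/2)·(8) + (1/2)·(11/2) = 27/4.

27/4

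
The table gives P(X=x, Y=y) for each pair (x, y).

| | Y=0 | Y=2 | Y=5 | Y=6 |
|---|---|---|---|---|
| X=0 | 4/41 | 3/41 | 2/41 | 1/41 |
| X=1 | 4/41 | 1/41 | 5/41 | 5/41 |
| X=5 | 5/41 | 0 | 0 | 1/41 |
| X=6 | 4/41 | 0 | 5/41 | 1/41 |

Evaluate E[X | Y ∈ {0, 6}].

69/25

P(Y ∈ {0, 6}) = 25/41.
Σ X·P over the event = 0·(4/41) + 0·(1/41) + 1·(4/41) + 1·(5/41) + 5·(5/41) + 5·(1/41) + 6·(4/41) + 6·(1/41) = 69/41.
E[X | Y ∈ {0, 6}] = (69/41) / (25/41) = 69/25.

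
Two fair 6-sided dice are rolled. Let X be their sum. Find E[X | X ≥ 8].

28/3

P(X ≥ 8) = 5/12.
Σ over the event: 8·5/36 + 9·1/9 + 10·1/12 + 11·1/18 + 12·1/36 = 35/9.
E[X | X ≥ 8] = (35/9) / (5/12) = 28/3.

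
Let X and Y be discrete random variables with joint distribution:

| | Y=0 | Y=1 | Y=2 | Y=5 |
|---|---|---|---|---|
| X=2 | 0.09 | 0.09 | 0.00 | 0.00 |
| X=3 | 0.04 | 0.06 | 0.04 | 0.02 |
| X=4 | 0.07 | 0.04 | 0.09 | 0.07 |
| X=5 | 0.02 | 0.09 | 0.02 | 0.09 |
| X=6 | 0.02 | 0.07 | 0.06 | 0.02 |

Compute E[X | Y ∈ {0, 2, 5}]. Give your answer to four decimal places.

P(Y ∈ {0, 2, 5}) = 0.65.
Summing X·P(X=x,Y=y) over the conditioning event gives 2.65.
E[X | Y ∈ {0, 2, 5}] = (2.65) / (0.65) = 4.0769.

4.0769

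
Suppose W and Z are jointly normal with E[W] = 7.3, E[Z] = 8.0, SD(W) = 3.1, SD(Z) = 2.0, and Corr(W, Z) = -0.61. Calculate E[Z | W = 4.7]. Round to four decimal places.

9.0232

E[Z | W=x] = μ_Z + ρ(σ_Z/σ_W)(x − μ_W) for jointly normal variables.
E[Z | W=4.7] = 8.0 + (-0.61)·(2.0/3.1)·(4.7 − (7.3)) = 8.0 + (-0.39355)·(-2.6) = 9.0232.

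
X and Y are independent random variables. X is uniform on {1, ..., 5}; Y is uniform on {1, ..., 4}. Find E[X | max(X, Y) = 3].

Outcomes with max(X, Y) = 3: (1,3), (2,3), (3,1), (3,2), (3,3), each with probability 1/20.
E[X | max(X, Y) = 3] = (1 + 2 + 3 + 3 + 3) / 5 = 12/5.

12/5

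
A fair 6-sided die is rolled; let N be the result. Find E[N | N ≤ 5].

Given N ≤ 5, N is equally likely to be any of {1, 2, 3, 4, 5}.
E[N | N ≤ 5] = (1 + 2 + 3 + 4 + 5) / 5 = 3.

3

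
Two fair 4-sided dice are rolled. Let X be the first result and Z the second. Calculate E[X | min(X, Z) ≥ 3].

Outcomes with min(X, Z) ≥ 3: (3,3), (3,4), (4,3), (4,4), each with probability 1/16.
E[X | min(X, Z) ≥ 3] = (3 + 3 + 4 + 4) / 4 = 7/2.

7/2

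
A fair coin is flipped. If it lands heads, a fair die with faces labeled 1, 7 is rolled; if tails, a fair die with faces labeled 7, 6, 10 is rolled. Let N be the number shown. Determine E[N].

35/6

E[N | heads] = (1+7)/2 = 4.
E[N | tails] = (7+6+10)/3 = 23/3.
By the law of total expectation,
E[N] = (1/2)·(4) + (1/2)·(23/3) = 35/6.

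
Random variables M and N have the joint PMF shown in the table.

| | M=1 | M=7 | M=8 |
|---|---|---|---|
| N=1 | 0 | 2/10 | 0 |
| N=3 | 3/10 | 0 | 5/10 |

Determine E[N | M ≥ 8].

3

P(M ≥ 8) = 1/2.
Σ N·P over the event = 3·(5/10) = 3/2.
E[N | M ≥ 8] = (3/2) / (1/2) = 3.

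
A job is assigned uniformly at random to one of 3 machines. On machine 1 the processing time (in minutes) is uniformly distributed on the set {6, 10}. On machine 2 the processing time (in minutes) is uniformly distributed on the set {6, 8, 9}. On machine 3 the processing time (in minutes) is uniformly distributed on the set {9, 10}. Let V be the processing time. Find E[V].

E[V | machine 1] = (6+10)/2 = 8.
E[V | machine 2] = (6+8+9)/3 = 23/3.
E[V | machine 3] = (9+10)/2 = 19/2.
By the law of total expectation,
E[V] = (1/3)·(8) + (1/3)·(23/3) + (1/3)·(19/2) = 151/18.

151/18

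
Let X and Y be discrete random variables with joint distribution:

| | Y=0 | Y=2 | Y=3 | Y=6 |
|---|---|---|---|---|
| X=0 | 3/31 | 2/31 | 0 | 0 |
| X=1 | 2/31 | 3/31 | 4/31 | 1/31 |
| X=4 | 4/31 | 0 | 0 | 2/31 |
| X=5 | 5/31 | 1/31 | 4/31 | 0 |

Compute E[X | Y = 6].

P(Y = 6) = 3/31.
Σ X·P over the event = 1·(1/31) + 4·(2/31) = 9/31.
E[X | Y = 6] = (9/31) / (3/31) = 3.

3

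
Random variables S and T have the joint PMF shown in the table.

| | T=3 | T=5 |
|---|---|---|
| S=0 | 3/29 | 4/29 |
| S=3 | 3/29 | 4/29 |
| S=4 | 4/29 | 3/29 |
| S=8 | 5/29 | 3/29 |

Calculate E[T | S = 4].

27/7

P(S = 4) = 7/29.
Σ T·P over the event = 3·(4/29) + 5·(3/29) = 27/29.
E[T | S = 4] = (27/29) / (7/29) = 27/7.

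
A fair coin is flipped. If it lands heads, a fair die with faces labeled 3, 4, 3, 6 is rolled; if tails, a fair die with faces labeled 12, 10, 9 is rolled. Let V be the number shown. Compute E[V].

43/6

E[V | heads] = (3+4+3+6)/4 = 4.
E[V | tails] = (12+10+9)/3 = 31/3.
By the law of total expectation,
E[V] = (1/2)·(4) + (1/2)·(31/3) = 43/6.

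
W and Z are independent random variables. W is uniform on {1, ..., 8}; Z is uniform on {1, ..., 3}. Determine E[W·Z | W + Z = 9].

40/3

P(W + Z = 9) = 1/8.
Summing WZ·P(x,y) over outcomes with W + Z = 9 gives 5/3.
E[W·Z | W + Z = 9] = (5/3) / (1/8) = 40/3.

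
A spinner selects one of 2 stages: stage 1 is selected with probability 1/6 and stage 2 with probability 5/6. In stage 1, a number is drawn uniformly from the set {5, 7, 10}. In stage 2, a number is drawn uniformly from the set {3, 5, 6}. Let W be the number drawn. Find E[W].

46/9

E[W | stage 1] = (5+7+10)/3 = 22/3.
E[W | stage 2] = (3+5+6)/3 = 14/3.
E[W] = (1/6)·(22/3) + (5/6)·(14/3) = 46/9.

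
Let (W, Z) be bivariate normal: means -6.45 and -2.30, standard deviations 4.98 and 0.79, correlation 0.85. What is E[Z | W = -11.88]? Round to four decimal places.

E[Z | W=x] = μ_Z + ρ(σ_Z/σ_W)(x − μ_W) for jointly normal variables.
E[Z | W=-11.88] = -2.30 + (0.85)·(0.79/4.98)·(-11.88 − (-6.45)) = -2.30 + (0.13484)·(-5.43) = -3.0322.

-3.0322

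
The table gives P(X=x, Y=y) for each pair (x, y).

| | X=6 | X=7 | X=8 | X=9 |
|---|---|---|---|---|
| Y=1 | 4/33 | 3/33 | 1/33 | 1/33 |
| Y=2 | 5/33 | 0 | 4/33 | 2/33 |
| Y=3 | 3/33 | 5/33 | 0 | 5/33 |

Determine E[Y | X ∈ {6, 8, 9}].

52/25

P(X ∈ {6, 8, 9}) = 25/33.
Σ Y·P over the event = 1·(4/33) + 2·(5/33) + 3·(3/33) + 1·(1/33) + 2·(4/33) + 1·(1/33) + 2·(2/33) + 3·(5/33) = 52/33.
E[Y | X ∈ {6, 8, 9}] = (52/33) / (25/33) = 52/25.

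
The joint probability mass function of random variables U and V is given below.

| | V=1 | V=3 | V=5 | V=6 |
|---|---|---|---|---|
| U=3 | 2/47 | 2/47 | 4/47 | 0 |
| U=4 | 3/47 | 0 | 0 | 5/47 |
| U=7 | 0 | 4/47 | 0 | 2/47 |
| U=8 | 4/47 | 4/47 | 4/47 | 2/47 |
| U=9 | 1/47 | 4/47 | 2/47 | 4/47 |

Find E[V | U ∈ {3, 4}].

P(U ∈ {3, 4}) = 16/47.
Σ V·P over the event = 1·(2/47) + 3·(2/47) + 5·(4/47) + 1·(3/47) + 6·(5/47) = 61/47.
E[V | U ∈ {3, 4}] = (61/47) / (16/47) = 61/16.

61/16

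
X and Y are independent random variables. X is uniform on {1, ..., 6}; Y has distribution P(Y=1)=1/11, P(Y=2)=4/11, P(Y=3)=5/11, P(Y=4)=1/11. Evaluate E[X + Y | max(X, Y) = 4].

P(max(X, Y) = 4) = 7/33.
Summing (X+Y)·P(x,y) over outcomes with max(X, Y) = 4 gives 15/11.
E[X + Y | max(X, Y) = 4] = (15/11) / (7/33) = 45/7.

45/7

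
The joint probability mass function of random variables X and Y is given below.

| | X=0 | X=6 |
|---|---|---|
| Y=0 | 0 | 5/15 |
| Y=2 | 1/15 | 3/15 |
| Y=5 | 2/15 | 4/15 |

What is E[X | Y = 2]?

P(Y = 2) = 4/15.
Σ X·P over the event = 0·(1/15) + 6·(3/15) = 6/5.
E[X | Y = 2] = (6/5) / (4/15) = 9/2.

9/2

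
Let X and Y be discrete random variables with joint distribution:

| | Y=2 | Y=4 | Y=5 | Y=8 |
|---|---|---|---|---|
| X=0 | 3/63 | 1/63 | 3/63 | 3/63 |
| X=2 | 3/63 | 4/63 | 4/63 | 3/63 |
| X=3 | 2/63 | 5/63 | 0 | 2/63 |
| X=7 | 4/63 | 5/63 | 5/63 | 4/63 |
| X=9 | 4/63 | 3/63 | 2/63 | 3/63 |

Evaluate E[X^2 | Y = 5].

423/14

P(Y = 5) = 2/9.
Σ X^2·P over the event = 0·(3/63) + 4·(4/63) + 49·(5/63) + 81·(2/63) = 47/7.
E[X^2 | Y = 5] = (47/7) / (2/9) = 423/14.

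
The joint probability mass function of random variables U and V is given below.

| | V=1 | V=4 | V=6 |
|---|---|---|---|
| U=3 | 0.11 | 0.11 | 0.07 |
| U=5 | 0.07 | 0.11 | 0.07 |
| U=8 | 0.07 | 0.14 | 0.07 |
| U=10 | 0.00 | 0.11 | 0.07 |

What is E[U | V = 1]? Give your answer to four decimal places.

P(V = 1) = 0.25.
Summing U·P(U=x,V=y) over the conditioning event gives 1.24.
E[U | V = 1] = (1.24) / (0.25) = 4.9600.

4.9600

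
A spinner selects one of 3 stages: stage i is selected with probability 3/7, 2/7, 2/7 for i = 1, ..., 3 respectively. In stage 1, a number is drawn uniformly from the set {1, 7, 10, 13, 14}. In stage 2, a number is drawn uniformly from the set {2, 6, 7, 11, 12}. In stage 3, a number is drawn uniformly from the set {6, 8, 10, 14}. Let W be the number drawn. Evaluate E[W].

306/35

E[W | stage 1] = (1+7+10+13+14)/5 = 9.
E[W | stage 2] = (2+6+7+11+12)/5 = 38/5.
E[W | stage 3] = (6+8+10+14)/4 = 19/2.
E[W] = (3/7)·(9) + (2/7)·(38/5) + (2/7)·(19/2) = 306/35.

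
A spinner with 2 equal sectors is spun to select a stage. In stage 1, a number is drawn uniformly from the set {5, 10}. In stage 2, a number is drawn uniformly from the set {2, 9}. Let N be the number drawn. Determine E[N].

13/2

E[N | stage 1] = (5+10)/2 = 15/2.
E[N | stage 2] = (2+9)/2 = 11/2.
E[N] = (1/2)·(15/2) + (1/2)·(11/2) = 13/2.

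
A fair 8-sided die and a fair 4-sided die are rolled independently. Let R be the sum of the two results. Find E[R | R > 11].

12

P(R > 11) = 1/32.
Σ over the event: 12·1/32 = 3/8.
E[R | R > 11] = (3/8) / (1/32) = 12.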